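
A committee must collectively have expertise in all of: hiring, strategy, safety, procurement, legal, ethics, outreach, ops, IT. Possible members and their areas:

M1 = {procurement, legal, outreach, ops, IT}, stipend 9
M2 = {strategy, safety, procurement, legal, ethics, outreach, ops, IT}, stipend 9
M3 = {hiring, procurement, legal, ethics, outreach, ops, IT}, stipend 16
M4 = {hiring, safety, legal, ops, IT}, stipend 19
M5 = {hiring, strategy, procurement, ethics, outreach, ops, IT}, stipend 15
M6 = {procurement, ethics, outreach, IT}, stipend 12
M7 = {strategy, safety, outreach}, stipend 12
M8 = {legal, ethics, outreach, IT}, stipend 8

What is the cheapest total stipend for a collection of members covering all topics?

M2, M5 cover every topic at stipend 9 + 15 = 24.
Any cover uses at least 2 members; among all covering selections none totals below 24.

24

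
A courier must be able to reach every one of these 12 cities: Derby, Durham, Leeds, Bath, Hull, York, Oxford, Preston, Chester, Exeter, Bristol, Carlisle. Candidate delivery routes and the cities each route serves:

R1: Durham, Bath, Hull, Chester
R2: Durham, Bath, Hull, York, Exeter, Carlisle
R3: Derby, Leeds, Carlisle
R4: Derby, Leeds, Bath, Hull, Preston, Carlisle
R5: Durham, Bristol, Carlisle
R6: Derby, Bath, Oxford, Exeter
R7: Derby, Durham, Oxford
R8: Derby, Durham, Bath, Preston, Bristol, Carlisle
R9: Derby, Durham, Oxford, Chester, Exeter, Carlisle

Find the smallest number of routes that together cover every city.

R2, R3, R8, R9 together cover {Derby, Durham, Leeds, Bath, Hull, York, Oxford, Preston, Chester, Exeter, Bristol, Carlisle} — every city.
No 3 of the 9 routes cover everything (all 84 triples fall short), so 4 is minimum.

4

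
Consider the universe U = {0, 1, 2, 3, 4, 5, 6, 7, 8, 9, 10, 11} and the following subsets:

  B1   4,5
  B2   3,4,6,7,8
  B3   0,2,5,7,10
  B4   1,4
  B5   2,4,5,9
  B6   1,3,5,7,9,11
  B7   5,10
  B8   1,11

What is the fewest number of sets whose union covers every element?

3

B2, B3, B6 together cover {0, 1, 2, 3, 4, 5, 6, 7, 8, 9, 10, 11} — every element.
No 2 of the 8 sets cover everything (all 28 pairs fall short), so 3 is minimum.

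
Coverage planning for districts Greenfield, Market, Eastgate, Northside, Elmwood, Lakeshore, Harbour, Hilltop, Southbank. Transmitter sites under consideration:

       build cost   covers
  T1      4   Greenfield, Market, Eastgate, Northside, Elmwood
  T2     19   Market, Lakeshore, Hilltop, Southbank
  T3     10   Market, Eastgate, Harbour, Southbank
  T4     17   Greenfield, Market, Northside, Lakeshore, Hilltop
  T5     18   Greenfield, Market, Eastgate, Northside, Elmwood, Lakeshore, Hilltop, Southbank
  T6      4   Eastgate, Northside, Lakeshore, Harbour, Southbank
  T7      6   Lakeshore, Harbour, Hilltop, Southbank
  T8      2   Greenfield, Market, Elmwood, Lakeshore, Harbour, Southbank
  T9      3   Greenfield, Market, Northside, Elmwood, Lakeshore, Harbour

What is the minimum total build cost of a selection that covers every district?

10

T1, T7 cover every district at build cost 4 + 6 = 10.
Any cover uses at least 2 transmitter sites; among all covering selections none totals below 10.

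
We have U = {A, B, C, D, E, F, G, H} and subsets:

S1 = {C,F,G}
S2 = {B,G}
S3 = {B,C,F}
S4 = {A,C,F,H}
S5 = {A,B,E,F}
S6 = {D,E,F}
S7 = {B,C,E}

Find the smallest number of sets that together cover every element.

3

S2, S4, S6 together cover {A, B, C, D, E, F, G, H} — every element.
No 2 of the 7 sets cover everything (all 21 pairs fall short), so 3 is minimum.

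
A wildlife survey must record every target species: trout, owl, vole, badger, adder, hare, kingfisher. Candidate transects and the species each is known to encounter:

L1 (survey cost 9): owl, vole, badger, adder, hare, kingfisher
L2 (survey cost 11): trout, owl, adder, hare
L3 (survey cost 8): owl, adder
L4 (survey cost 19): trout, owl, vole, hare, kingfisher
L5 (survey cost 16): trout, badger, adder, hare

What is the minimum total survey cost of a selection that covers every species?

L1, L2 cover every species at survey cost 9 + 11 = 20.
Any cover uses at least 2 transects; among all covering selections none totals below 20.

20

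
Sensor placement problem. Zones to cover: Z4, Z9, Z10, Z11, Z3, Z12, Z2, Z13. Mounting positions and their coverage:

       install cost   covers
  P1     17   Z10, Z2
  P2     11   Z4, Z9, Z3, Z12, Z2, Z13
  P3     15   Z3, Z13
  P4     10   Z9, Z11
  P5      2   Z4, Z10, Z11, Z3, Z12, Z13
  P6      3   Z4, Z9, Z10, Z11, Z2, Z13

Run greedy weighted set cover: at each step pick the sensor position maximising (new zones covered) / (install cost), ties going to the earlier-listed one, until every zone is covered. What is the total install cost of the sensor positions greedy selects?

5

Pick 1: P5 adds 6 new (Z4, Z10, Z11, Z3, Z12, Z13) at install cost 2 (ratio 6/2).
Pick 2: P6 adds 2 new (Z9, Z2) at install cost 3 (ratio 2/3).
Greedy total install cost: 2 + 3 = 5.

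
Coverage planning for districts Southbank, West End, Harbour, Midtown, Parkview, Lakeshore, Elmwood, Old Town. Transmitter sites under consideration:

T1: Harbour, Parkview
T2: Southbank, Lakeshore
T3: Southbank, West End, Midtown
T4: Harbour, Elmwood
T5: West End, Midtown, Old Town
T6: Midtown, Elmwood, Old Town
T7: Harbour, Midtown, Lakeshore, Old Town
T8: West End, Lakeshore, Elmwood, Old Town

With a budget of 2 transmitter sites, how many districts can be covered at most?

6

Choosing T1, T8 covers {West End, Harbour, Parkview, Lakeshore, Elmwood, Old Town} — 6 districts.
No choice of 2 transmitter sites does better; here Southbank, Midtown are left uncovered.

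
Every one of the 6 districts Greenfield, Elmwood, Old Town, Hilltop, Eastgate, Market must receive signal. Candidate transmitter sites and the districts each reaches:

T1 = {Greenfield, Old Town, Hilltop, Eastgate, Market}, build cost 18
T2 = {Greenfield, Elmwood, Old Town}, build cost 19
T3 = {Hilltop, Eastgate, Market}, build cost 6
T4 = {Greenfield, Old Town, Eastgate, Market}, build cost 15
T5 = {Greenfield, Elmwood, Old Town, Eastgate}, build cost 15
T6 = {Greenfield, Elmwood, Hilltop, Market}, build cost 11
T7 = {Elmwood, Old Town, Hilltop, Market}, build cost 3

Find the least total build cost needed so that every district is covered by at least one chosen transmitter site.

18

T4, T7 cover every district at build cost 15 + 3 = 18.
Any cover uses at least 2 transmitter sites; among all covering selections none totals below 18.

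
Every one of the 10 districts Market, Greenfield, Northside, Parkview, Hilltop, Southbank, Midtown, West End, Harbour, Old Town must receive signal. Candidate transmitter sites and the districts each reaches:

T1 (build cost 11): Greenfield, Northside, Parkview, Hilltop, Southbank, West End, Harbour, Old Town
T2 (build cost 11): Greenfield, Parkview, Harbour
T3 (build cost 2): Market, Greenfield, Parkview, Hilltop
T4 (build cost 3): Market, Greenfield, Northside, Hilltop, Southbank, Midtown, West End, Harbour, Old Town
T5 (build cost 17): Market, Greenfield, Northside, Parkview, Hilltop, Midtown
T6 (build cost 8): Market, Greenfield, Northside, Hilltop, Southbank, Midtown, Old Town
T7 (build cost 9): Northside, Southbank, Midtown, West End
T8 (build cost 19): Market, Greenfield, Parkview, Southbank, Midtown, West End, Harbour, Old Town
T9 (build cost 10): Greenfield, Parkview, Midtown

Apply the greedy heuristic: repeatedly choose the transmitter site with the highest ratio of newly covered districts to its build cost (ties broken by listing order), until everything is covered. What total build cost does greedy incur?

5

Pick 1: T4 adds 9 new (Market, Greenfield, Northside, Hilltop, Southbank, Midtown, West End, Harbour, Old Town) at build cost 3 (ratio 9/3).
Pick 2: T3 adds 1 new (Parkview) at build cost 2 (ratio 1/2).
Greedy total build cost: 3 + 2 = 5.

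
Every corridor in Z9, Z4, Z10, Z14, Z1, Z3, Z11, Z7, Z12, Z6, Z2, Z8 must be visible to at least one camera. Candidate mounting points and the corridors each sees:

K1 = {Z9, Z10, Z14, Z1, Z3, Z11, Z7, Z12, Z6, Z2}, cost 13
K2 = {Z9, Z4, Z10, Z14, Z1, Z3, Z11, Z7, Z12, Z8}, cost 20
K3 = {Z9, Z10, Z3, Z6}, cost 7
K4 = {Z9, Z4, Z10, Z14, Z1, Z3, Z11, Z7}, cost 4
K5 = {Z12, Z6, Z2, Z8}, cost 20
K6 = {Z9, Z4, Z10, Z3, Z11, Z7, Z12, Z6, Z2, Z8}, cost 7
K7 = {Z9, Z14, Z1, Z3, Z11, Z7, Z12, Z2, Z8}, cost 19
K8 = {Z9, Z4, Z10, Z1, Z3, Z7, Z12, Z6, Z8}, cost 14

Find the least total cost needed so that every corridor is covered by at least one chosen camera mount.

11

K4, K6 cover every corridor at cost 4 + 7 = 11.
Any cover uses at least 2 camera mounts; among all covering selections none totals below 11.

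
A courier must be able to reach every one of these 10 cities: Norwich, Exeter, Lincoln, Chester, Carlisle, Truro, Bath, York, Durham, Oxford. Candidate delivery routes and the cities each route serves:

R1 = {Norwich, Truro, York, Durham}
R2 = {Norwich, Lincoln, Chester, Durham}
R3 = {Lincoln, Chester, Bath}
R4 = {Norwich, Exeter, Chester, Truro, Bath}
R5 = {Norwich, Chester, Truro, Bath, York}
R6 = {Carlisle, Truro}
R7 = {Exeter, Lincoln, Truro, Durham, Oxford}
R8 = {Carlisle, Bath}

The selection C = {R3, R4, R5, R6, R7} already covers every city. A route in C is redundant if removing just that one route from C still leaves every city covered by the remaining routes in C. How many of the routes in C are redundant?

Drop R3: the rest still cover every city — redundant.
Drop R4: the rest still cover every city — redundant.
Drop R5: York uncovered — not redundant.
Drop R6: Carlisle uncovered — not redundant.
Drop R7: Durham, Oxford uncovered — not redundant.
2 redundant: R3, R4.

2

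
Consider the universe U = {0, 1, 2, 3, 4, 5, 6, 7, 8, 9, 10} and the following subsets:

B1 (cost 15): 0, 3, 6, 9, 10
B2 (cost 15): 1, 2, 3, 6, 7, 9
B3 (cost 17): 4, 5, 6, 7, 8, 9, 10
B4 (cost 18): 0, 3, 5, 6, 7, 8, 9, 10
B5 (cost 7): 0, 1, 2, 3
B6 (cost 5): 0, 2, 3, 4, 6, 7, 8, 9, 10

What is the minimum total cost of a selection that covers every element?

B3, B5 cover every element at cost 17 + 7 = 24.
Any cover uses at least 2 sets; among all covering selections none totals below 24.

24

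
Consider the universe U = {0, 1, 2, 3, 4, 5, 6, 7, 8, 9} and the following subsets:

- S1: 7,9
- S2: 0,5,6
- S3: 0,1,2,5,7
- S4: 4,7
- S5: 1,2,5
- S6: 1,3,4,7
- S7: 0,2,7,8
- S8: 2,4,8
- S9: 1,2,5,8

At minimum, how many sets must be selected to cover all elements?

4

S1, S2, S6, S7 together cover {0, 1, 2, 3, 4, 5, 6, 7, 8, 9} — every element.
No 3 of the 9 sets cover everything (all 84 triples fall short), so 4 is minimum.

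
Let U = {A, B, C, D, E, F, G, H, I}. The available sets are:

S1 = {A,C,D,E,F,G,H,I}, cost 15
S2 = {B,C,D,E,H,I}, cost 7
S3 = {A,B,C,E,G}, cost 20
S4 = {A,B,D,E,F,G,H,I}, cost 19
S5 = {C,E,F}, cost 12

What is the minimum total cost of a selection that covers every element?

S1, S2 cover every element at cost 15 + 7 = 22.
Any cover uses at least 2 sets; among all covering selections none totals below 22.

22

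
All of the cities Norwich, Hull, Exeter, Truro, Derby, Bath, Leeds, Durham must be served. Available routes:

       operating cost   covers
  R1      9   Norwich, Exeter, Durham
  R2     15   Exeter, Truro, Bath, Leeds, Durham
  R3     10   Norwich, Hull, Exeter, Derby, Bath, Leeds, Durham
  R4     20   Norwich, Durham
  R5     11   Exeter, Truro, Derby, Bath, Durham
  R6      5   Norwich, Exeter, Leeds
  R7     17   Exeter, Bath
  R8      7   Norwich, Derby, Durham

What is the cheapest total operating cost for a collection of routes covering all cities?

21

R3, R5 cover every city at operating cost 10 + 11 = 21.
Any cover uses at least 2 routes; among all covering selections none totals below 21.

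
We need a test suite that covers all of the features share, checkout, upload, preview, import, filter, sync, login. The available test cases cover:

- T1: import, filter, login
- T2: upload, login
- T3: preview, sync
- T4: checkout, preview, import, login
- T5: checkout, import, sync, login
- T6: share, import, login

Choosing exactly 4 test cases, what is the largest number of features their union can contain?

7

Choosing T1, T2, T3, T4 covers {checkout, upload, preview, import, filter, sync, login} — 7 features.
No choice of 4 test cases does better; here share is left uncovered.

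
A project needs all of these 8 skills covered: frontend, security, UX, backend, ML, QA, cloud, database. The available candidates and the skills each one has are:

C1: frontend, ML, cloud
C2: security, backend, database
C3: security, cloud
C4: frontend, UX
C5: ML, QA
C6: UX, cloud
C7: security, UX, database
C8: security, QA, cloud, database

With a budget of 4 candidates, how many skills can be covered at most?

Choosing C1, C2, C4, C5 covers {frontend, security, UX, backend, ML, QA, cloud, database} — 8 skills.
That is all 8 skills.

8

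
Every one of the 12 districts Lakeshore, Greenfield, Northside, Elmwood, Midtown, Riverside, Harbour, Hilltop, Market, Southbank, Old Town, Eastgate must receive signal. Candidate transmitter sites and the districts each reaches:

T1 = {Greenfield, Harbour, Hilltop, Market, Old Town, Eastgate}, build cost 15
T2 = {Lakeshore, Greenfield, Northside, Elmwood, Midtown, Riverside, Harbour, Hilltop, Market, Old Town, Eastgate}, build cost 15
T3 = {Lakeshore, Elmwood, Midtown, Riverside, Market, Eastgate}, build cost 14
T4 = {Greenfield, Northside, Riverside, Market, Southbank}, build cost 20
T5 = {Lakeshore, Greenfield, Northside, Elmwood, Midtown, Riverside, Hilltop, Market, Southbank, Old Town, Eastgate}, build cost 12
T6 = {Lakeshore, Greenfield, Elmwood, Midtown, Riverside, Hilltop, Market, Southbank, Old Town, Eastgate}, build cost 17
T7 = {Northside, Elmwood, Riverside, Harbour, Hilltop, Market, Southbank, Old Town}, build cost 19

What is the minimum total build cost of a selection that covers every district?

T1, T5 cover every district at build cost 15 + 12 = 27.
Any cover uses at least 2 transmitter sites; among all covering selections none totals below 27.

27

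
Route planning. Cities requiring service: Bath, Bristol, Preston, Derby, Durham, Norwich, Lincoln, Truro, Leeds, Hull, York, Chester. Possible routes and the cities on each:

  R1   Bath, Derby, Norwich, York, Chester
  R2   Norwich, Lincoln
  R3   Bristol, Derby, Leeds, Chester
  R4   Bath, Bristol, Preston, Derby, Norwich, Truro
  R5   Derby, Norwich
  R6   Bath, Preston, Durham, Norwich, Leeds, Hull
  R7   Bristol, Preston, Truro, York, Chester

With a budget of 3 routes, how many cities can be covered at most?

Choosing R1, R4, R6 covers {Bath, Bristol, Preston, Derby, Durham, Norwich, Truro, Leeds, Hull, York, Chester} — 11 cities.
No choice of 3 routes does better; here Lincoln is left uncovered.

11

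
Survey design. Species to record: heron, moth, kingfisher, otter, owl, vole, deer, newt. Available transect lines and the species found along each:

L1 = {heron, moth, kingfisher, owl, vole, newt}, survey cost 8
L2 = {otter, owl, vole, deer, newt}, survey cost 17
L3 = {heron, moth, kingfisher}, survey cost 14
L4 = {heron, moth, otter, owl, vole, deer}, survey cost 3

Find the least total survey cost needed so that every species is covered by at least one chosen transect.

L1, L4 cover every species at survey cost 8 + 3 = 11.
Any cover uses at least 2 transects; among all covering selections none totals below 11.

11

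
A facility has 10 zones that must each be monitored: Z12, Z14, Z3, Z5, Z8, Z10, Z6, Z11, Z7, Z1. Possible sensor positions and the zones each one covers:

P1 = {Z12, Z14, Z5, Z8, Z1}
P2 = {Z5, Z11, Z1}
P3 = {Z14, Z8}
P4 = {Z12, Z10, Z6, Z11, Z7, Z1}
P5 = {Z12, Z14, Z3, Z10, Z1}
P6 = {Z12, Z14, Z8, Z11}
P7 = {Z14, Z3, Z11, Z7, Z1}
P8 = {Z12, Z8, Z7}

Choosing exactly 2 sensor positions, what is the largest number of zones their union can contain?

9

Choosing P1, P4 covers {Z12, Z14, Z5, Z8, Z10, Z6, Z11, Z7, Z1} — 9 zones.
No choice of 2 sensor positions does better; here Z3 is left uncovered.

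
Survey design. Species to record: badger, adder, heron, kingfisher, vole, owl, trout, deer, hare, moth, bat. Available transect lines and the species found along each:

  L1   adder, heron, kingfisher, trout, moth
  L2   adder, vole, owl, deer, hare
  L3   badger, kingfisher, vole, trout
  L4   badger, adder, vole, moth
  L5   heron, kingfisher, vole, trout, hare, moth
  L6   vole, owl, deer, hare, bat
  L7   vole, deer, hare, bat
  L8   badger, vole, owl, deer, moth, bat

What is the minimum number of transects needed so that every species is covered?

3

L1, L2, L8 together cover {badger, adder, heron, kingfisher, vole, owl, trout, deer, hare, moth, bat} — every species.
No 2 of the 8 transects cover everything (all 28 pairs fall short), so 3 is minimum.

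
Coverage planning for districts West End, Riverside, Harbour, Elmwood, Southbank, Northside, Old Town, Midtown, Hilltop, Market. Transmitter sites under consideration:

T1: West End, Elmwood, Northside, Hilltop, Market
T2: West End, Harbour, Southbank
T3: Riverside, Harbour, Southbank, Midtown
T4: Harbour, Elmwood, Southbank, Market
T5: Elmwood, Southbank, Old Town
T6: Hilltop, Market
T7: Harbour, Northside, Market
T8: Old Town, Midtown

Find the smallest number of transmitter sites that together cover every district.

3

T1, T3, T5 together cover {West End, Riverside, Harbour, Elmwood, Southbank, Northside, Old Town, Midtown, Hilltop, Market} — every district.
No 2 of the 8 transmitter sites cover everything (all 28 pairs fall short), so 3 is minimum.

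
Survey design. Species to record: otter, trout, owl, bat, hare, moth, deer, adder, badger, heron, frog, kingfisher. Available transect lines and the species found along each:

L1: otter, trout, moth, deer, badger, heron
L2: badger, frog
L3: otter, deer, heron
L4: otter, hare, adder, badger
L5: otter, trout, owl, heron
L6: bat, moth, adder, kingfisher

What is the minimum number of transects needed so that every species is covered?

L1, L2, L4, L5, L6 together cover {otter, trout, owl, bat, hare, moth, deer, adder, badger, heron, frog, kingfisher} — every species.
No 4 of the 6 transects cover everything (all 15 size-4 selections fall short), so 5 is minimum.

5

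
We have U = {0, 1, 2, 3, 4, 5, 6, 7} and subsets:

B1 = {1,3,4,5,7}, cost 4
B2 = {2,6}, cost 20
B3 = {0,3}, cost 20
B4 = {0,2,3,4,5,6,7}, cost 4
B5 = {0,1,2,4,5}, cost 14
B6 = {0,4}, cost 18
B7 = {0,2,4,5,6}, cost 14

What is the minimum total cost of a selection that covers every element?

B1, B4 cover every element at cost 4 + 4 = 8.
Any cover uses at least 2 sets; among all covering selections none totals below 8.

8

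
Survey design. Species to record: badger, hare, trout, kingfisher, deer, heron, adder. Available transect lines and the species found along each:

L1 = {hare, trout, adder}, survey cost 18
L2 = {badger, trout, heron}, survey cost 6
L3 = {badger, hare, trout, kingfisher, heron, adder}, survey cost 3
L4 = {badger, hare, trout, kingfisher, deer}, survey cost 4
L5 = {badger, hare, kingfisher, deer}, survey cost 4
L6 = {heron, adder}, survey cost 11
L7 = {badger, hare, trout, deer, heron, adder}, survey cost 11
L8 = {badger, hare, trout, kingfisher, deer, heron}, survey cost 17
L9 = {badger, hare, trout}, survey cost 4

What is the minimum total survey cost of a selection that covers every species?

7

L3, L4 cover every species at survey cost 3 + 4 = 7.
Any cover uses at least 2 transects; among all covering selections none totals below 7.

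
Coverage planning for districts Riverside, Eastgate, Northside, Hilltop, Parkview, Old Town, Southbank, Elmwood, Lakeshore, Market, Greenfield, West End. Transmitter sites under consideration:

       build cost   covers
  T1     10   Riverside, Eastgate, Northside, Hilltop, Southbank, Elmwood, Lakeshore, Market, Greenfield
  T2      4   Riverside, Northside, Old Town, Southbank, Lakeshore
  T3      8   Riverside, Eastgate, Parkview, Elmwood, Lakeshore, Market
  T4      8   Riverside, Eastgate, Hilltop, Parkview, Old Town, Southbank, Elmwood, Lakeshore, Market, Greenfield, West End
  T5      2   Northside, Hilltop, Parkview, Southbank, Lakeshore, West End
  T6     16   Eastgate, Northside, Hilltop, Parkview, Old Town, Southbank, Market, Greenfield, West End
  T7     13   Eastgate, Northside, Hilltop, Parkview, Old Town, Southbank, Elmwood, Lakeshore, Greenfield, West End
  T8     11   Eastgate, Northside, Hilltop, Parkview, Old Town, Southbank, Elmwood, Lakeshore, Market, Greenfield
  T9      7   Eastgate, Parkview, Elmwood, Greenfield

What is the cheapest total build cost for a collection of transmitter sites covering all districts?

T4, T5 cover every district at build cost 8 + 2 = 10.
Any cover uses at least 2 transmitter sites; among all covering selections none totals below 10.

10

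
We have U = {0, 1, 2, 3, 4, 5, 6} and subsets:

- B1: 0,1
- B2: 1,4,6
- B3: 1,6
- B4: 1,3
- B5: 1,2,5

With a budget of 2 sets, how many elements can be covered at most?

Choosing B2, B5 covers {1, 2, 4, 5, 6} — 5 elements.
No choice of 2 sets does better; here 0, 3 are left uncovered.

5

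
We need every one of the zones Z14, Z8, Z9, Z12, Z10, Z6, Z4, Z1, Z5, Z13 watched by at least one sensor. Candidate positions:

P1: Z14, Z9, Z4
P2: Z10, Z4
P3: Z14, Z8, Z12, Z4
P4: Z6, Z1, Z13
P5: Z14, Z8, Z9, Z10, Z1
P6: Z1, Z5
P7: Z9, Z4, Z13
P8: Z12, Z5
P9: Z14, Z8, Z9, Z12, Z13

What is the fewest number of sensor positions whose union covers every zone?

4

P1, P4, P5, P8 together cover {Z14, Z8, Z9, Z12, Z10, Z6, Z4, Z1, Z5, Z13} — every zone.
No 3 of the 9 sensor positions cover everything (all 84 triples fall short), so 4 is minimum.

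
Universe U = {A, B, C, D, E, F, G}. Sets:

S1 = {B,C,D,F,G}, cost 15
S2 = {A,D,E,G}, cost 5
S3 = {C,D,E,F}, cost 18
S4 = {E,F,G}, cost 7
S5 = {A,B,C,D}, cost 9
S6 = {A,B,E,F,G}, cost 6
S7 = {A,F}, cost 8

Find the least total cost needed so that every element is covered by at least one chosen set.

15

S5, S6 cover every element at cost 9 + 6 = 15.
Any cover uses at least 2 sets; among all covering selections none totals below 15.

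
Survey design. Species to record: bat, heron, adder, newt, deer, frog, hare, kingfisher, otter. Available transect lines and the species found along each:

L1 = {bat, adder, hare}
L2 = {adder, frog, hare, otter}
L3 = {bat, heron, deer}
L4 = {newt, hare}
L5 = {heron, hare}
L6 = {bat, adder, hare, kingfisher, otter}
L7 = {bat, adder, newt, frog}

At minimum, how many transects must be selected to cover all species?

3

L3, L6, L7 together cover {bat, heron, adder, newt, deer, frog, hare, kingfisher, otter} — every species.
No 2 of the 7 transects cover everything (all 21 pairs fall short), so 3 is minimum.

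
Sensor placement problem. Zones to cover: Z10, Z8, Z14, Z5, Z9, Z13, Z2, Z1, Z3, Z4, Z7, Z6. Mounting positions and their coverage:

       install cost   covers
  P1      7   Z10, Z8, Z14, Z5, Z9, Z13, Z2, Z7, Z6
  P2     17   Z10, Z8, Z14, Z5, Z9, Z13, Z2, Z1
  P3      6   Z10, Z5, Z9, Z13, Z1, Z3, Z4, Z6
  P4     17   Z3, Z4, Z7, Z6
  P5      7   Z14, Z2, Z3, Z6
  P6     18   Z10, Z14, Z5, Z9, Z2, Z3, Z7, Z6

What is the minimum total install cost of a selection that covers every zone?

13

P1, P3 cover every zone at install cost 7 + 6 = 13.
Any cover uses at least 2 sensor positions; among all covering selections none totals below 13.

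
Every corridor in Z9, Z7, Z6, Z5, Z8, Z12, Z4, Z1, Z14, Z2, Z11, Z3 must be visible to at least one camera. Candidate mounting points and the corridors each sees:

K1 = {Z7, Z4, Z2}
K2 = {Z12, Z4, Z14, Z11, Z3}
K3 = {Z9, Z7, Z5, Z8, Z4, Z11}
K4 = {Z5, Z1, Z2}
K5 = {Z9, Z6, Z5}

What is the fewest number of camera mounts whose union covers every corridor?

4

K2, K3, K4, K5 together cover {Z9, Z7, Z6, Z5, Z8, Z12, Z4, Z1, Z14, Z2, Z11, Z3} — every corridor.
No 3 of the 5 camera mounts cover everything (all 10 triples fall short), so 4 is minimum.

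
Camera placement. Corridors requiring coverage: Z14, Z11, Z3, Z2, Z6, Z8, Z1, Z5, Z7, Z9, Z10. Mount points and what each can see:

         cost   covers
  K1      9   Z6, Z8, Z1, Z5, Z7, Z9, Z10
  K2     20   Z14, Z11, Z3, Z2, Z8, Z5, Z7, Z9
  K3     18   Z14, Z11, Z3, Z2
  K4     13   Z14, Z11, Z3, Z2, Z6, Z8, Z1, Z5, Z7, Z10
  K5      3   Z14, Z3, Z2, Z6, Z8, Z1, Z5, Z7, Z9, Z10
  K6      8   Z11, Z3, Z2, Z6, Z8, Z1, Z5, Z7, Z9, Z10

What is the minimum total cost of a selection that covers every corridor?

11

K5, K6 cover every corridor at cost 3 + 8 = 11.
Any cover uses at least 2 camera mounts; among all covering selections none totals below 11.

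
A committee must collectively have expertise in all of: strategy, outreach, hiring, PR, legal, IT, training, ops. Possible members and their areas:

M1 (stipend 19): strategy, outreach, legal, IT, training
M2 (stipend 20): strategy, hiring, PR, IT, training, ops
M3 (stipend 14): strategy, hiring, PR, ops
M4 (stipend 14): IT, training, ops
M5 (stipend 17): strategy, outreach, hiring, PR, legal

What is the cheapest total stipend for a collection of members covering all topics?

M4, M5 cover every topic at stipend 14 + 17 = 31.
Any cover uses at least 2 members; among all covering selections none totals below 31.

31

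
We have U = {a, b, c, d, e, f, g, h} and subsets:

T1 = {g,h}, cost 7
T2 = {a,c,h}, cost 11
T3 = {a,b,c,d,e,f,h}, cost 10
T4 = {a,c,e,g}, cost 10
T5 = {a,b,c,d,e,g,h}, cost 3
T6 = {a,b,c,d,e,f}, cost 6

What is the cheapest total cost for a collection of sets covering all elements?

T5, T6 cover every element at cost 3 + 6 = 9.
Any cover uses at least 2 sets; among all covering selections none totals below 9.

9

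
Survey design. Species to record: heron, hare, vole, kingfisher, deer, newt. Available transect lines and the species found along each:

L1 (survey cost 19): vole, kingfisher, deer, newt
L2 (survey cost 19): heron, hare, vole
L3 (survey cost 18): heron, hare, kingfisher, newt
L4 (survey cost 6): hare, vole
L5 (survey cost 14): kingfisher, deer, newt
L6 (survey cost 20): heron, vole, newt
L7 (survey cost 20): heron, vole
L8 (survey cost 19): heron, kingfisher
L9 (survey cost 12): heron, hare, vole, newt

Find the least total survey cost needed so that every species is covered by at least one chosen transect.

26

L5, L9 cover every species at survey cost 14 + 12 = 26.
Any cover uses at least 2 transects; among all covering selections none totals below 26.
Greedy by coverage-per-survey cost would pick L4, L5, L9 for 32 — worse than the optimum 26.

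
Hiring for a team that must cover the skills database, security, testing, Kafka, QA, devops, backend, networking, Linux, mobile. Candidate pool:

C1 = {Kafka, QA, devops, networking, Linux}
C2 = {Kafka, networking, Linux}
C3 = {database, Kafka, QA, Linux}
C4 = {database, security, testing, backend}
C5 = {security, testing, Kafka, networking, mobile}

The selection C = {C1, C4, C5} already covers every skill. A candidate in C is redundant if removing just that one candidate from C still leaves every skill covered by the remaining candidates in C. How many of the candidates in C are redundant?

0

Drop C1: QA, devops, Linux uncovered — not redundant.
Drop C4: database, backend uncovered — not redundant.
Drop C5: mobile uncovered — not redundant.
None of the candidates in C is redundant.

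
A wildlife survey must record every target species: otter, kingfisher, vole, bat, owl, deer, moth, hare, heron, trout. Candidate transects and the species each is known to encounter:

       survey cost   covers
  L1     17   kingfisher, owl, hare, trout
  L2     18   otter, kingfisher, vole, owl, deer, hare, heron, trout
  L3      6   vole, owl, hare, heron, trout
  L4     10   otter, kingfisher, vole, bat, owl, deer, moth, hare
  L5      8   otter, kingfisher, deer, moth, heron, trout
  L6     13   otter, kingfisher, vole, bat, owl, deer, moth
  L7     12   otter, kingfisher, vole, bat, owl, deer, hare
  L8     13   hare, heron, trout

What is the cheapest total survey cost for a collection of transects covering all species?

16

L3, L4 cover every species at survey cost 6 + 10 = 16.
Any cover uses at least 2 transects; among all covering selections none totals below 16.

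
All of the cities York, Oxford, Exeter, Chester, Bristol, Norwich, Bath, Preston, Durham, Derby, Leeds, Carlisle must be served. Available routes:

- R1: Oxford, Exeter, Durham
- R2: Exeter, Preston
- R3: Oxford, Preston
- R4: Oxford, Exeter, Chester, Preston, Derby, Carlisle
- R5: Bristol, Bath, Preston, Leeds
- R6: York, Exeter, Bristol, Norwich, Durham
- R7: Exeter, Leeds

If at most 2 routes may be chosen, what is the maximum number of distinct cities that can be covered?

Choosing R4, R6 covers {York, Oxford, Exeter, Chester, Bristol, Norwich, Preston, Durham, Derby, Carlisle} — 10 cities.
No choice of 2 routes does better; here Bath, Leeds are left uncovered.

10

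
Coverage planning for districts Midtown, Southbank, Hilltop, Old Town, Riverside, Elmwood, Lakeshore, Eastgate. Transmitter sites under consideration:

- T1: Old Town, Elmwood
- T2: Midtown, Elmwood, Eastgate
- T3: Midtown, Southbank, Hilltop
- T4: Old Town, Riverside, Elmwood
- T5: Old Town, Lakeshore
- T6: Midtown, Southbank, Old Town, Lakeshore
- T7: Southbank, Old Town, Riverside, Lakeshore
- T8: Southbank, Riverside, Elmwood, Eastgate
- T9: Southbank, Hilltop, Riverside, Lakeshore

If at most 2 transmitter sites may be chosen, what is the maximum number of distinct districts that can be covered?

Choosing T2, T7 covers {Midtown, Southbank, Old Town, Riverside, Elmwood, Lakeshore, Eastgate} — 7 districts.
No choice of 2 transmitter sites does better; here Hilltop is left uncovered.

7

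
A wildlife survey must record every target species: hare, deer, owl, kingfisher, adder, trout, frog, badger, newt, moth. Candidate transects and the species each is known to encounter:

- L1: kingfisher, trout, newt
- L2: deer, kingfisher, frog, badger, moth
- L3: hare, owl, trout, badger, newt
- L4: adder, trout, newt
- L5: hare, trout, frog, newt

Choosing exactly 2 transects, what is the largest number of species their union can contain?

9

Choosing L2, L3 covers {hare, deer, owl, kingfisher, trout, frog, badger, newt, moth} — 9 species.
No choice of 2 transects does better; here adder is left uncovered.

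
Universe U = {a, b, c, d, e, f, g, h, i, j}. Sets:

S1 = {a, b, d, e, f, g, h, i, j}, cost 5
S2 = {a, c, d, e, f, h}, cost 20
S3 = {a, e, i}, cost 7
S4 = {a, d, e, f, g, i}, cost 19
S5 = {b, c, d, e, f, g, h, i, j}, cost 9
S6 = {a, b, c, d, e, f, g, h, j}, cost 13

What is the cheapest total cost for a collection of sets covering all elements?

14

S1, S5 cover every element at cost 5 + 9 = 14.
Any cover uses at least 2 sets; among all covering selections none totals below 14.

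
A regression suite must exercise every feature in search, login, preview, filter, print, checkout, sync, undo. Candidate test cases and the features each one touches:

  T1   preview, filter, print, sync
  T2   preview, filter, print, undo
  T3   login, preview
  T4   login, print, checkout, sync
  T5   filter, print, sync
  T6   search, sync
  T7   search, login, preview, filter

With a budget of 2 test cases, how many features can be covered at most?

7

Choosing T2, T4 covers {login, preview, filter, print, checkout, sync, undo} — 7 features.
No choice of 2 test cases does better; here search is left uncovered.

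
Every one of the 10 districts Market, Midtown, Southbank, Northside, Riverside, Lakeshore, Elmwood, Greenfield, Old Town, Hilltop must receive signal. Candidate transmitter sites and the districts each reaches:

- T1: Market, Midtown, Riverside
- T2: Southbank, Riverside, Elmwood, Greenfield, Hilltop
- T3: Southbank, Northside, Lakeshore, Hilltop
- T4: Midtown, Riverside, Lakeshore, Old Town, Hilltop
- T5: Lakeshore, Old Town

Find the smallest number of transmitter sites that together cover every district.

T1, T2, T3, T4 together cover {Market, Midtown, Southbank, Northside, Riverside, Lakeshore, Elmwood, Greenfield, Old Town, Hilltop} — every district.
No 3 of the 5 transmitter sites cover everything (all 10 triples fall short), so 4 is minimum.

4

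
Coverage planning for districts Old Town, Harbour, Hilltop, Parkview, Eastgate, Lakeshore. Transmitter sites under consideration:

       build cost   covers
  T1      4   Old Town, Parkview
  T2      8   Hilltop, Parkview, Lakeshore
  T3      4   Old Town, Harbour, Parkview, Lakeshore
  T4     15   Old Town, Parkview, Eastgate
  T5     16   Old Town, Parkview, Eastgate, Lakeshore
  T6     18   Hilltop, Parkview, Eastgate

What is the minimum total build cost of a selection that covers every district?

22

T3, T6 cover every district at build cost 4 + 18 = 22.
Any cover uses at least 2 transmitter sites; among all covering selections none totals below 22.
Greedy by coverage-per-build cost would pick T3, T2, T4 for 27 — worse than the optimum 22.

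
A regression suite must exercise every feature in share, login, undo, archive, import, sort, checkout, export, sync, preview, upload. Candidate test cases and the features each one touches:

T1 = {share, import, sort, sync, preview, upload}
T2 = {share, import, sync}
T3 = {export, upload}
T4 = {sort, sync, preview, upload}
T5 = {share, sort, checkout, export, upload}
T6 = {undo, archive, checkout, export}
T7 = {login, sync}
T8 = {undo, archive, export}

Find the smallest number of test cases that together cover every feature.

3

T1, T6, T7 together cover {share, login, undo, archive, import, sort, checkout, export, sync, preview, upload} — every feature.
No 2 of the 8 test cases cover everything (all 28 pairs fall short), so 3 is minimum.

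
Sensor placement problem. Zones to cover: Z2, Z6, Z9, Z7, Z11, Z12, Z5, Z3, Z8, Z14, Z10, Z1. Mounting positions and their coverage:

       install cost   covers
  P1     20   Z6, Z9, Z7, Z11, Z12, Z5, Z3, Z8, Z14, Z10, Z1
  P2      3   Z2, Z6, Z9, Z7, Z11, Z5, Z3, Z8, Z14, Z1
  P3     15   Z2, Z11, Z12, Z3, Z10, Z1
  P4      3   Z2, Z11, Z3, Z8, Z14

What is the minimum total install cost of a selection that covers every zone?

18

P2, P3 cover every zone at install cost 3 + 15 = 18.
Any cover uses at least 2 sensor positions; among all covering selections none totals below 18.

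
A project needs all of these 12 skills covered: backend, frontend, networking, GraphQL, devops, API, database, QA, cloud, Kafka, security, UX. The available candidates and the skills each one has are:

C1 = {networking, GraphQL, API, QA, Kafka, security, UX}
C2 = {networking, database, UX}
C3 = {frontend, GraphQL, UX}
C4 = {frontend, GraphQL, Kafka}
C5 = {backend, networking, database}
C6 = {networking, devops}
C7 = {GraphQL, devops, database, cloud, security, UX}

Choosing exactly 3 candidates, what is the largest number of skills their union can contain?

11

Choosing C1, C3, C7 covers {frontend, networking, GraphQL, devops, API, database, QA, cloud, Kafka, security, UX} — 11 skills.
No choice of 3 candidates does better; here backend is left uncovered.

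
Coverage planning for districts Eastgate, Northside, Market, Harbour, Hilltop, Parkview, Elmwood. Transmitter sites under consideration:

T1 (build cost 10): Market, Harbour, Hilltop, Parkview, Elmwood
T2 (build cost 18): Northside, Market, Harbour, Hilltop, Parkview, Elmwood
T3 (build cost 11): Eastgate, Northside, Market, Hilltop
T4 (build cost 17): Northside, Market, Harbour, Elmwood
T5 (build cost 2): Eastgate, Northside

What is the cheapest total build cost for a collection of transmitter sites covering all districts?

12

T1, T5 cover every district at build cost 10 + 2 = 12.
Any cover uses at least 2 transmitter sites; among all covering selections none totals below 12.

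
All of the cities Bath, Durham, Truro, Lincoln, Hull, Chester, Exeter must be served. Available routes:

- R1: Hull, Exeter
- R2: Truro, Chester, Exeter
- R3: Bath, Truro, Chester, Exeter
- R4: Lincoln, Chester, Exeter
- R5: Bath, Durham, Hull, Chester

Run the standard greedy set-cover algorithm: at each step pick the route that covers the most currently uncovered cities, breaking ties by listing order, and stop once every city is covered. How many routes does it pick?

3

Pick 1: R3 covers 4 new cities (Bath, Truro, Chester, Exeter).
Pick 2: R5 covers 2 new cities (Durham, Hull).
Pick 3: R4 covers 1 new cities (Lincoln).
Greedy uses 3 routes.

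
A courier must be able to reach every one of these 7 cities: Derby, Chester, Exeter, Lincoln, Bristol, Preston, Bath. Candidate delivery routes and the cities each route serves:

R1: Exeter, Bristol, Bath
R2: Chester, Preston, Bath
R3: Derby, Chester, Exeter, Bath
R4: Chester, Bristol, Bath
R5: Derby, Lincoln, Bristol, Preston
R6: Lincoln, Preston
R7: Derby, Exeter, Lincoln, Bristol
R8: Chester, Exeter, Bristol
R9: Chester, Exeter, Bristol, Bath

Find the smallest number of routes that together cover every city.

R2, R7 together cover {Derby, Chester, Exeter, Lincoln, Bristol, Preston, Bath} — every city.
No single route contains all 7 cities, so 2 is optimal.

2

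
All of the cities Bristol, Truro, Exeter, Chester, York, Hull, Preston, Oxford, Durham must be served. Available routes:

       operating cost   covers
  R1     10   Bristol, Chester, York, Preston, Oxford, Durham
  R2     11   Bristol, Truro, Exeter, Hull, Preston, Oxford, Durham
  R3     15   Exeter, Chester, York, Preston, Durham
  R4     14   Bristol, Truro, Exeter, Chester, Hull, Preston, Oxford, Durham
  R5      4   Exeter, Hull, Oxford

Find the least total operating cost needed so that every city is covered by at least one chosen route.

21

R1, R2 cover every city at operating cost 10 + 11 = 21.
Any cover uses at least 2 routes; among all covering selections none totals below 21.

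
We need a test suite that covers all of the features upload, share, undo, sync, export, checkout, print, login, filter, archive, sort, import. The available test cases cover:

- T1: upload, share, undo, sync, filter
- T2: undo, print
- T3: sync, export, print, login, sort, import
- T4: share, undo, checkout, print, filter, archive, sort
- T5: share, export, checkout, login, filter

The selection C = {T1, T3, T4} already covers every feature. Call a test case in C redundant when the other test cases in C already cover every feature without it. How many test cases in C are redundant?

Drop T1: upload uncovered — not redundant.
Drop T3: export, login, import uncovered — not redundant.
Drop T4: checkout, archive uncovered — not redundant.
None of the test cases in C is redundant.

0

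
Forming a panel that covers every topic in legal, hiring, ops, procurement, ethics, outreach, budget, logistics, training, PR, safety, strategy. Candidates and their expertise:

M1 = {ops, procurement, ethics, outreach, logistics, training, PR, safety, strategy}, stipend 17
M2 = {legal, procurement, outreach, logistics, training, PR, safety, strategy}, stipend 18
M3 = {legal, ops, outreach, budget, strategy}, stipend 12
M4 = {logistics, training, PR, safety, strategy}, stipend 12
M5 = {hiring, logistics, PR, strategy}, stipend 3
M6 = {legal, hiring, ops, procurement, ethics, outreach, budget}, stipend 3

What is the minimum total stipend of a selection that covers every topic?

15

M4, M6 cover every topic at stipend 12 + 3 = 15.
Any cover uses at least 2 members; among all covering selections none totals below 15.
Greedy by coverage-per-stipend would pick M6, M5, M4 for 18 — worse than the optimum 15.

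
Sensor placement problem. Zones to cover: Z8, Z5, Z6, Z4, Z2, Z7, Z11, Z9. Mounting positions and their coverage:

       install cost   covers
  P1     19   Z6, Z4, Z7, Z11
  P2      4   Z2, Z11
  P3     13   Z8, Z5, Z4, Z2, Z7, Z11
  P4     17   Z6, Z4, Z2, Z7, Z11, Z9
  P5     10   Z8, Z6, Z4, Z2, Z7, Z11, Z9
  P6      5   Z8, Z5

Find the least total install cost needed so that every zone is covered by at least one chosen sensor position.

P5, P6 cover every zone at install cost 10 + 5 = 15.
Any cover uses at least 2 sensor positions; among all covering selections none totals below 15.

15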